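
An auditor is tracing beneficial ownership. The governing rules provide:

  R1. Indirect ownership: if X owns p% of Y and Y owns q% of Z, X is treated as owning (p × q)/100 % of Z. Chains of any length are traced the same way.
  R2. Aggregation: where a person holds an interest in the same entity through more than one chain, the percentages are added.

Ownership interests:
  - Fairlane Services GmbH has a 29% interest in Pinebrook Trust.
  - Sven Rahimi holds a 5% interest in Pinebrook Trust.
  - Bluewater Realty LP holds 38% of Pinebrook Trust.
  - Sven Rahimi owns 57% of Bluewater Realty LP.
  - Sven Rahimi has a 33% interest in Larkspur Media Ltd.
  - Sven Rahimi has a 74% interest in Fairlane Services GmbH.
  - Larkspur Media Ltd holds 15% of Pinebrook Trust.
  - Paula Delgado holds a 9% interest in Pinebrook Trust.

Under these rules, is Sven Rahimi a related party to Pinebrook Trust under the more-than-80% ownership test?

No

Chain via Fairlane Services GmbH (R1): 74% × 29% = 21.46% of Pinebrook Trust.
Chain via Larkspur Media Ltd (R1): 33% × 15% = 4.95% of Pinebrook Trust.
Chain via Bluewater Realty LP (R1): 57% × 38% = 21.66% of Pinebrook Trust.
Direct interest in Pinebrook Trust: 5%.
Aggregating (R2): 21.46% + 4.95% + 21.66% + 5% = 53.07%.
53.07% does not exceed the 80% threshold, so Sven is not a related party to Pinebrook Trust.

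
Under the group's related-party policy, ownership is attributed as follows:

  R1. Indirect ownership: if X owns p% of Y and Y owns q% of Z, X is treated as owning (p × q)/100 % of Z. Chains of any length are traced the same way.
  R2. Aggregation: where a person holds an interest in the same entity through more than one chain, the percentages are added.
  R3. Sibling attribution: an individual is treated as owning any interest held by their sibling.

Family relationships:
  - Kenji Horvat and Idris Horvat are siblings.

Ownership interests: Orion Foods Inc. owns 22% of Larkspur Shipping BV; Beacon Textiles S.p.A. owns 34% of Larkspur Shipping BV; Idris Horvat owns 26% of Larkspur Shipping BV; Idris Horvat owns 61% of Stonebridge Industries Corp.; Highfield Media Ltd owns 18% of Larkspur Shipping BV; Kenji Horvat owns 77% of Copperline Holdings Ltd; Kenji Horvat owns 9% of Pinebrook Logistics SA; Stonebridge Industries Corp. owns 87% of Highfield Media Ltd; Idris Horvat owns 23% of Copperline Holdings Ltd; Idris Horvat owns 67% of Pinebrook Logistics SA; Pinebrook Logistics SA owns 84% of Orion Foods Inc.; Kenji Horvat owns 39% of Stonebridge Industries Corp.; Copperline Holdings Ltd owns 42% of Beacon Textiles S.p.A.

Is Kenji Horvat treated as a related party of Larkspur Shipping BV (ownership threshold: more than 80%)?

By sibling attribution (R3), Kenji Horvat is treated as also owning Idris Horvat's interest in Copperline Holdings Ltd, giving 77% + 23% = 100%.
By sibling attribution (R3), Kenji Horvat is treated as also owning Idris Horvat's interest in Stonebridge Industries Corp, giving 39% + 61% = 100%.
By sibling attribution (R3), Kenji Horvat is treated as also owning Idris Horvat's interest in Pinebrook Logistics SA, giving 9% + 67% = 76%.
By sibling attribution (R3), Kenji Horvat is treated as owning Idris Horvat's 26% interest in Larkspur Shipping BV.
Chain via Copperline Holdings Ltd → Beacon Textiles S.p.A. (R1): 100% × 42% × 34% = 14.28% of Larkspur Shipping BV.
Chain via Stonebridge Industries Corp. → Highfield Media Ltd (R1): 100% × 87% × 18% = 15.66% of Larkspur Shipping BV.
Chain via Pinebrook Logistics SA → Orion Foods Inc. (R1): 76% × 84% × 22% = 14.0448% of Larkspur Shipping BV.
Direct interest in Larkspur Shipping BV: 26%.
Aggregating (R2): 14.28% + 15.66% + 14.0448% + 26% = 69.9848%.
69.9848% does not exceed the 80% threshold, so Kenji is not a related party to Larkspur Shipping BV.

No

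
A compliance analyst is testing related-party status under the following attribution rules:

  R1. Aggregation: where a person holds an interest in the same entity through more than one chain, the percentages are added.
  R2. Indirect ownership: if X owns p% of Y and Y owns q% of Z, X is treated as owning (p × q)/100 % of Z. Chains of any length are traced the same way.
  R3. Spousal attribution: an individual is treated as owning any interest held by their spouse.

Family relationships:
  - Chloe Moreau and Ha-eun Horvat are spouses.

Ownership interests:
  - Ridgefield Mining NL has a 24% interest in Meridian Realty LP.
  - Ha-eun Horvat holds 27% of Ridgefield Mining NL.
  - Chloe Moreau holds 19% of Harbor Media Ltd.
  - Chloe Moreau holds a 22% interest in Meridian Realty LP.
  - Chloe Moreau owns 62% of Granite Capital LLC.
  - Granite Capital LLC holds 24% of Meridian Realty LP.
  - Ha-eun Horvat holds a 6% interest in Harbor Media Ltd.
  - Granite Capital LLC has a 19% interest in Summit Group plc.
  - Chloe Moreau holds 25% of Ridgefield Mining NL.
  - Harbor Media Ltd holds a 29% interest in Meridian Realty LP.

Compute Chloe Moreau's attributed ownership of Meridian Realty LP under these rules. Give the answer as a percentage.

56.61%

By spousal attribution (R3), Chloe Moreau is treated as also owning Ha-eun Horvat's interest in Harbor Media Ltd, giving 19% + 6% = 25%.
By spousal attribution (R3), Chloe Moreau is treated as also owning Ha-eun Horvat's interest in Ridgefield Mining NL, giving 25% + 27% = 52%.
Chain via Harbor Media Ltd (R2): 25% × 29% = 7.25% of Meridian Realty LP.
Chain via Granite Capital LLC (R2): 62% × 24% = 14.88% of Meridian Realty LP.
Chain via Ridgefield Mining NL (R2): 52% × 24% = 12.48% of Meridian Realty LP.
Direct interest in Meridian Realty LP: 22%.
Aggregating (R1): 7.25% + 14.88% + 12.48% + 22% = 56.61%.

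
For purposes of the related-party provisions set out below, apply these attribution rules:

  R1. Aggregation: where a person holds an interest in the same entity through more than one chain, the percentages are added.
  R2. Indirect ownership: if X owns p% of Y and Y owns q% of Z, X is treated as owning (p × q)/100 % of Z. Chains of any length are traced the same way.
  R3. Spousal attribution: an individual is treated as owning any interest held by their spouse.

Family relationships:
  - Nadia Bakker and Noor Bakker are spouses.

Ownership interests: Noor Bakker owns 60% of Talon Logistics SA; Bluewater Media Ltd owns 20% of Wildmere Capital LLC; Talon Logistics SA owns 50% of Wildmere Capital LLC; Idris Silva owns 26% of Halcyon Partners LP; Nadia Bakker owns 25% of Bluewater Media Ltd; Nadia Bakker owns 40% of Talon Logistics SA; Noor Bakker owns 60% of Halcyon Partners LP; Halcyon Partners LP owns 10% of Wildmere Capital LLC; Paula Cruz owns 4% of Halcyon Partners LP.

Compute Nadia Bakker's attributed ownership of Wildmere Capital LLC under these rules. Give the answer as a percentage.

By spousal attribution (R3), Nadia Bakker is treated as also owning Noor Bakker's interest in Talon Logistics SA, giving 40% + 60% = 100%.
By spousal attribution (R3), Nadia Bakker is treated as owning Noor Bakker's 60% interest in Halcyon Partners LP.
Chain via Talon Logistics SA (R2): 100% × 50% = 50% of Wildmere Capital LLC.
Chain via Bluewater Media Ltd (R2): 25% × 20% = 5% of Wildmere Capital LLC.
Chain via Halcyon Partners LP (R2): 60% × 10% = 6% of Wildmere Capital LLC.
Aggregating (R1): 50% + 5% + 6% = 61%.

61%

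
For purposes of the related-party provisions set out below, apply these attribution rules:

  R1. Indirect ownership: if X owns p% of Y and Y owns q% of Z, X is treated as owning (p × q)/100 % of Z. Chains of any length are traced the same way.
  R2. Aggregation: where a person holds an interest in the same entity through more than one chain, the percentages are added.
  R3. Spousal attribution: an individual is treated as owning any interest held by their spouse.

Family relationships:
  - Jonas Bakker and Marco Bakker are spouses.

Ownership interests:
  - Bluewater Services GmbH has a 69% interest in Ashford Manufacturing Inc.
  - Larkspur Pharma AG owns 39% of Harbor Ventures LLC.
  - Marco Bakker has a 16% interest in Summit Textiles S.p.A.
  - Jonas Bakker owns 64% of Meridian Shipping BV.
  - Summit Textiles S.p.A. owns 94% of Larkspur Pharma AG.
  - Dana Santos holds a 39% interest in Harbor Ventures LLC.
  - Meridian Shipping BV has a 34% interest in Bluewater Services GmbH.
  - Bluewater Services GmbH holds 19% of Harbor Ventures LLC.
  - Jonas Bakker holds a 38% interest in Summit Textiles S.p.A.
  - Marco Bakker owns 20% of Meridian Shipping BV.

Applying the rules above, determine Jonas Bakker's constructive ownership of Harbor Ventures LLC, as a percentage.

25.2228%

By spousal attribution (R3), Jonas Bakker is treated as also owning Marco Bakker's interest in Meridian Shipping BV, giving 64% + 20% = 84%.
By spousal attribution (R3), Jonas Bakker is treated as also owning Marco Bakker's interest in Summit Textiles S.p.A, giving 38% + 16% = 54%.
Chain via Meridian Shipping BV → Bluewater Services GmbH (R1): 84% × 34% × 19% = 5.4264% of Harbor Ventures LLC.
Chain via Summit Textiles S.p.A. → Larkspur Pharma AG (R1): 54% × 94% × 39% = 19.7964% of Harbor Ventures LLC.
Aggregating (R2): 5.4264% + 19.7964% = 25.2228%.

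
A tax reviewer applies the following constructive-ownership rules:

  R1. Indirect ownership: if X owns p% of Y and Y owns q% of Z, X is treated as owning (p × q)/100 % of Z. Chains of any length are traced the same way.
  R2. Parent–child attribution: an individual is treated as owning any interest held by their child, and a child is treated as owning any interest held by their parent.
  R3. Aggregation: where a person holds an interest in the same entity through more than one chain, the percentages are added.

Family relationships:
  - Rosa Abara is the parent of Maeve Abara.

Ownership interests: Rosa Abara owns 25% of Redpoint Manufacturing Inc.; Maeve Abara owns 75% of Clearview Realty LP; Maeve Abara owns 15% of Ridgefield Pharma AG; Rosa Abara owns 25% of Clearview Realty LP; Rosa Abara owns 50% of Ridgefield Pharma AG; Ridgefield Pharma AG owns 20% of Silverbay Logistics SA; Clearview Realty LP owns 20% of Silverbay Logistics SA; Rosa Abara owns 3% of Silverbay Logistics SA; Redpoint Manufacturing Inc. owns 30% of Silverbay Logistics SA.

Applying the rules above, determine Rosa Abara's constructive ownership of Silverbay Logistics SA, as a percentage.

By parent–child attribution (R2), Rosa Abara is treated as also owning Maeve Abara's interest in Ridgefield Pharma AG, giving 50% + 15% = 65%.
By parent–child attribution (R2), Rosa Abara is treated as also owning Maeve Abara's interest in Clearview Realty LP, giving 25% + 75% = 100%.
Chain via Redpoint Manufacturing Inc. (R1): 25% × 30% = 7.5% of Silverbay Logistics SA.
Chain via Ridgefield Pharma AG (R1): 65% × 20% = 13% of Silverbay Logistics SA.
Chain via Clearview Realty LP (R1): 100% × 20% = 20% of Silverbay Logistics SA.
Direct interest in Silverbay Logistics SA: 3%.
Aggregating (R3): 7.5% + 13% + 20% + 3% = 43.5%.

43.5%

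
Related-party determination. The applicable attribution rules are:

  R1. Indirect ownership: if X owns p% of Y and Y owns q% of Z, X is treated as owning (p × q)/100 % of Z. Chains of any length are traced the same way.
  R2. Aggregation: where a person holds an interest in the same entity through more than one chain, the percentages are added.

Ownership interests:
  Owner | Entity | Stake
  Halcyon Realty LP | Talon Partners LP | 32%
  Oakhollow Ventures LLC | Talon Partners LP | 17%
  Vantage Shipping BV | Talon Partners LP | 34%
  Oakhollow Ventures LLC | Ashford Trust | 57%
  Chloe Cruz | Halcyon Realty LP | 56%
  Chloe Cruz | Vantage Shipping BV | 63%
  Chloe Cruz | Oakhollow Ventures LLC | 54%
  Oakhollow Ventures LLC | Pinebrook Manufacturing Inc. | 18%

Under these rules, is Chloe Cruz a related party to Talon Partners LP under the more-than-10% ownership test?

Chain via Oakhollow Ventures LLC (R1): 54% × 17% = 9.18% of Talon Partners LP.
Chain via Vantage Shipping BV (R1): 63% × 34% = 21.42% of Talon Partners LP.
Chain via Halcyon Realty LP (R1): 56% × 32% = 17.92% of Talon Partners LP.
Aggregating (R2): 9.18% + 21.42% + 17.92% = 48.52%.
48.52% exceeds the 10% threshold, so Chloe is a related party to Talon Partners LP.

Yes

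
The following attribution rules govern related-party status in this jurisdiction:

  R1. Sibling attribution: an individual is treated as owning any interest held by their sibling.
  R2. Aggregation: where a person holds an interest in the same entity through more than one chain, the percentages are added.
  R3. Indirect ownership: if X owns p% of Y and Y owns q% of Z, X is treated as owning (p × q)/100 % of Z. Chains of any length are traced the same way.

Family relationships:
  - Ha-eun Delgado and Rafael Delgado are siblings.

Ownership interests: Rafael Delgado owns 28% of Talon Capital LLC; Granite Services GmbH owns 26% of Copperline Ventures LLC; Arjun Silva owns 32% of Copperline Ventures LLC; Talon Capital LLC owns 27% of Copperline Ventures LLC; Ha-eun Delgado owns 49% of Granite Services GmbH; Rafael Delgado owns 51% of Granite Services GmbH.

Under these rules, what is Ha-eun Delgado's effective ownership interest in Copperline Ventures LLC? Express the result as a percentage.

By sibling attribution (R1), Ha-eun Delgado is treated as also owning Rafael Delgado's interest in Granite Services GmbH, giving 49% + 51% = 100%.
By sibling attribution (R1), Ha-eun Delgado is treated as owning Rafael Delgado's 28% interest in Talon Capital LLC.
Chain via Granite Services GmbH (R3): 100% × 26% = 26% of Copperline Ventures LLC.
Chain via Talon Capital LLC (R3): 28% × 27% = 7.56% of Copperline Ventures LLC.
Aggregating (R2): 26% + 7.56% = 33.56%.

33.56%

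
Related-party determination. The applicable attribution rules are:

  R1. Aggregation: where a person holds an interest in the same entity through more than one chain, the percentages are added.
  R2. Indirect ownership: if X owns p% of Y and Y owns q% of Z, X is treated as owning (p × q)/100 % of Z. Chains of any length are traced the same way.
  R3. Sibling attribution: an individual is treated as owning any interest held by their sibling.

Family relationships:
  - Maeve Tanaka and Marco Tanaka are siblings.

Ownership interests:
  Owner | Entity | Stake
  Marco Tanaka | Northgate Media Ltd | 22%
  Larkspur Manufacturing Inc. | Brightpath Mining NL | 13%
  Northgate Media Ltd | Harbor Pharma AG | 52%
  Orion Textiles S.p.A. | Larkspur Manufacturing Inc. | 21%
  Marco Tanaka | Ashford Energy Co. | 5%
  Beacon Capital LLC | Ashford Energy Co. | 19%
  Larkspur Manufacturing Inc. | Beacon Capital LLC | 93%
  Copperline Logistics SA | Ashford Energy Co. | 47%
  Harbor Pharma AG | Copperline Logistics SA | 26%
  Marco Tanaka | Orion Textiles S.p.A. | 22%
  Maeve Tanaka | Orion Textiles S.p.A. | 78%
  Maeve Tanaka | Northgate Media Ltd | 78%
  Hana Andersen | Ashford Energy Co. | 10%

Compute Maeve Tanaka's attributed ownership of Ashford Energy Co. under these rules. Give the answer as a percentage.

15.0651%

By sibling attribution (R3), Maeve Tanaka is treated as also owning Marco Tanaka's interest in Orion Textiles S.p.A, giving 78% + 22% = 100%.
By sibling attribution (R3), Maeve Tanaka is treated as also owning Marco Tanaka's interest in Northgate Media Ltd, giving 78% + 22% = 100%.
By sibling attribution (R3), Maeve Tanaka is treated as owning Marco Tanaka's 5% interest in Ashford Energy Co.
Chain via Orion Textiles S.p.A. → Larkspur Manufacturing Inc. → Beacon Capital LLC (R2): 100% × 21% × 93% × 19% = 3.7107% of Ashford Energy Co.
Chain via Northgate Media Ltd → Harbor Pharma AG → Copperline Logistics SA (R2): 100% × 52% × 26% × 47% = 6.3544% of Ashford Energy Co.
Direct interest in Ashford Energy Co: 5%.
Aggregating (R1): 3.7107% + 6.3544% + 5% = 15.0651%.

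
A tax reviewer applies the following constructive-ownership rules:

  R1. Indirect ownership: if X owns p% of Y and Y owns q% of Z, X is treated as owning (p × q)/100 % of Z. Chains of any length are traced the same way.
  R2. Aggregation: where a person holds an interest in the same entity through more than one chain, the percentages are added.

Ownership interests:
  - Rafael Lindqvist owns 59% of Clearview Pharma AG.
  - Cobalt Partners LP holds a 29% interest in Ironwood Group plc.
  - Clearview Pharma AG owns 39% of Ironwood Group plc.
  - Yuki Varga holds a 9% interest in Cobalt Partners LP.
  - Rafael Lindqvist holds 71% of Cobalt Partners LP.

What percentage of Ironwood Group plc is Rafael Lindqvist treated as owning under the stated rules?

43.6%

Chain via Cobalt Partners LP (R1): 71% × 29% = 20.59% of Ironwood Group plc.
Chain via Clearview Pharma AG (R1): 59% × 39% = 23.01% of Ironwood Group plc.
Aggregating (R2): 20.59% + 23.01% = 43.6%.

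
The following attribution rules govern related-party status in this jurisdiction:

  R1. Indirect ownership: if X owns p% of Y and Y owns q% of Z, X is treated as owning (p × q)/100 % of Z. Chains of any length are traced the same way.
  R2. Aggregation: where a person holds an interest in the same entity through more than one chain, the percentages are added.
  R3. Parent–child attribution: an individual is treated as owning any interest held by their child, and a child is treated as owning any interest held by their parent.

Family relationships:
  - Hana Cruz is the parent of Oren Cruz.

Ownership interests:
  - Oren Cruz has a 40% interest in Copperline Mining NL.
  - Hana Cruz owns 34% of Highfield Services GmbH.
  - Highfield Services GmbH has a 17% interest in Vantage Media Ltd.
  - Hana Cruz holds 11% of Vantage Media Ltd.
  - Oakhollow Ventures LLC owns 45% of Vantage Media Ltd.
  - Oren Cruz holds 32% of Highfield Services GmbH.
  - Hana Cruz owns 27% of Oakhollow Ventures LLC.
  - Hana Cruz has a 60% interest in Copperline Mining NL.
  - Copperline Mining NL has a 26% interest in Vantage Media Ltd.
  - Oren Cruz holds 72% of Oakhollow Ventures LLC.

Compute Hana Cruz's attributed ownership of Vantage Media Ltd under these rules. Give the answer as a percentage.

92.77%

By parent–child attribution (R3), Hana Cruz is treated as also owning Oren Cruz's interest in Highfield Services GmbH, giving 34% + 32% = 66%.
By parent–child attribution (R3), Hana Cruz is treated as also owning Oren Cruz's interest in Copperline Mining NL, giving 60% + 40% = 100%.
By parent–child attribution (R3), Hana Cruz is treated as also owning Oren Cruz's interest in Oakhollow Ventures LLC, giving 27% + 72% = 99%.
Chain via Highfield Services GmbH (R1): 66% × 17% = 11.22% of Vantage Media Ltd.
Chain via Copperline Mining NL (R1): 100% × 26% = 26% of Vantage Media Ltd.
Chain via Oakhollow Ventures LLC (R1): 99% × 45% = 44.55% of Vantage Media Ltd.
Direct interest in Vantage Media Ltd: 11%.
Aggregating (R2): 11.22% + 26% + 44.55% + 11% = 92.77%.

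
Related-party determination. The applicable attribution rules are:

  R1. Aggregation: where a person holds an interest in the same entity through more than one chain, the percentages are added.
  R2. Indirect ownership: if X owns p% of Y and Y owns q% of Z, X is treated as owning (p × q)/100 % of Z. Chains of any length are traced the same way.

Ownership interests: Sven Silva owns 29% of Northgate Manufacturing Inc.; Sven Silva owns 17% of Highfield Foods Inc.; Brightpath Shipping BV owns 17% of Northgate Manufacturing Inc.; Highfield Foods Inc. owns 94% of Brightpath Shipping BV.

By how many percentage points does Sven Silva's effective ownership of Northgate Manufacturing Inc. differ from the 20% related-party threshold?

Chain via Highfield Foods Inc. → Brightpath Shipping BV (R2): 17% × 94% × 17% = 2.7166% of Northgate Manufacturing Inc.
Direct interest in Northgate Manufacturing Inc: 29%.
Aggregating (R1): 2.7166% + 29% = 31.7166%.
31.7166% exceeds the 20% threshold by 11.7166 percentage points.

11.7166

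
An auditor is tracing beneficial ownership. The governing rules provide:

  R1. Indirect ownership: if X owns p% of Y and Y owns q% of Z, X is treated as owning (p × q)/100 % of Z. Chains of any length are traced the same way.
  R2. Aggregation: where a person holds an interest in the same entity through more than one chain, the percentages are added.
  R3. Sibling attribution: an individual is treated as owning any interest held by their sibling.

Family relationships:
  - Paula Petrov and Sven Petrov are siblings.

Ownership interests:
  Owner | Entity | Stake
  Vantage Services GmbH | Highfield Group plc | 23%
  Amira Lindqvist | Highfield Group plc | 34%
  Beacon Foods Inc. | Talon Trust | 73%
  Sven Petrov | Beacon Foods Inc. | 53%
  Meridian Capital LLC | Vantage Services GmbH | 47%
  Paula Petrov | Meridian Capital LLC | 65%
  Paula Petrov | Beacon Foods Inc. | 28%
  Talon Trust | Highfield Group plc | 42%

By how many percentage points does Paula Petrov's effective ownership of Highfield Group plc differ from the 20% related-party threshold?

11.8611

By sibling attribution (R3), Paula Petrov is treated as also owning Sven Petrov's interest in Beacon Foods Inc, giving 28% + 53% = 81%.
Chain via Beacon Foods Inc. → Talon Trust (R1): 81% × 73% × 42% = 24.8346% of Highfield Group plc.
Chain via Meridian Capital LLC → Vantage Services GmbH (R1): 65% × 47% × 23% = 7.0265% of Highfield Group plc.
Aggregating (R2): 24.8346% + 7.0265% = 31.8611%.
31.8611% exceeds the 20% threshold by 11.8611 percentage points.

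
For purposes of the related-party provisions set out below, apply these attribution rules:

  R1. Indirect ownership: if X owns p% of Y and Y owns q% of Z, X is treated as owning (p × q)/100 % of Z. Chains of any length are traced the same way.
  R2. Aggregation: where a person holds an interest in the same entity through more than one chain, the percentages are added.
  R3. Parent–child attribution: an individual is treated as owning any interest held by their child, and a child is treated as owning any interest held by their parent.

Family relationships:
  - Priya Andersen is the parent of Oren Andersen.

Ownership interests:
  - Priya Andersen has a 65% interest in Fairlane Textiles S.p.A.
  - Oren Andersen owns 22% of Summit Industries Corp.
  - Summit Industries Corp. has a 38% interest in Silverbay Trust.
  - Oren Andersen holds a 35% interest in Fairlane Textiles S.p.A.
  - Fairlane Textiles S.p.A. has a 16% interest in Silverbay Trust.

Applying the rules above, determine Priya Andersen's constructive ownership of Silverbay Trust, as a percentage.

By parent–child attribution (R3), Priya Andersen is treated as also owning Oren Andersen's interest in Fairlane Textiles S.p.A, giving 65% + 35% = 100%.
By parent–child attribution (R3), Priya Andersen is treated as owning Oren Andersen's 22% interest in Summit Industries Corp.
Chain via Fairlane Textiles S.p.A. (R1): 100% × 16% = 16% of Silverbay Trust.
Chain via Summit Industries Corp. (R1): 22% × 38% = 8.36% of Silverbay Trust.
Aggregating (R2): 16% + 8.36% = 24.36%.

24.36%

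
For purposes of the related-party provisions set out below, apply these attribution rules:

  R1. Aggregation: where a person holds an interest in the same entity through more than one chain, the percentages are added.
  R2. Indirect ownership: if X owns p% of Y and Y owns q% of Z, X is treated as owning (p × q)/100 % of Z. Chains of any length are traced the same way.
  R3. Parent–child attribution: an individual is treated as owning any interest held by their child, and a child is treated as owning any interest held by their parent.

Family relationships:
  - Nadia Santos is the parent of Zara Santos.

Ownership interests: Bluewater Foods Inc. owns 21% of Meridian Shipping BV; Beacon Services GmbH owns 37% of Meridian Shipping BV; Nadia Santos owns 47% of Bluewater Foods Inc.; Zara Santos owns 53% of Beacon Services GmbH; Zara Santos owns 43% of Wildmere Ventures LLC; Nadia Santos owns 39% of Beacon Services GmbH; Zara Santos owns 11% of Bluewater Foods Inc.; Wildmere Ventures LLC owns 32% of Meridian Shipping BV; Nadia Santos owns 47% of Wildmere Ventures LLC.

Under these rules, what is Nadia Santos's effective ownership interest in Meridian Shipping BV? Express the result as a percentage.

By parent–child attribution (R3), Nadia Santos is treated as also owning Zara Santos's interest in Bluewater Foods Inc, giving 47% + 11% = 58%.
By parent–child attribution (R3), Nadia Santos is treated as also owning Zara Santos's interest in Wildmere Ventures LLC, giving 47% + 43% = 90%.
By parent–child attribution (R3), Nadia Santos is treated as also owning Zara Santos's interest in Beacon Services GmbH, giving 39% + 53% = 92%.
Chain via Bluewater Foods Inc. (R2): 58% × 21% = 12.18% of Meridian Shipping BV.
Chain via Wildmere Ventures LLC (R2): 90% × 32% = 28.8% of Meridian Shipping BV.
Chain via Beacon Services GmbH (R2): 92% × 37% = 34.04% of Meridian Shipping BV.
Aggregating (R1): 12.18% + 28.8% + 34.04% = 75.02%.

75.02%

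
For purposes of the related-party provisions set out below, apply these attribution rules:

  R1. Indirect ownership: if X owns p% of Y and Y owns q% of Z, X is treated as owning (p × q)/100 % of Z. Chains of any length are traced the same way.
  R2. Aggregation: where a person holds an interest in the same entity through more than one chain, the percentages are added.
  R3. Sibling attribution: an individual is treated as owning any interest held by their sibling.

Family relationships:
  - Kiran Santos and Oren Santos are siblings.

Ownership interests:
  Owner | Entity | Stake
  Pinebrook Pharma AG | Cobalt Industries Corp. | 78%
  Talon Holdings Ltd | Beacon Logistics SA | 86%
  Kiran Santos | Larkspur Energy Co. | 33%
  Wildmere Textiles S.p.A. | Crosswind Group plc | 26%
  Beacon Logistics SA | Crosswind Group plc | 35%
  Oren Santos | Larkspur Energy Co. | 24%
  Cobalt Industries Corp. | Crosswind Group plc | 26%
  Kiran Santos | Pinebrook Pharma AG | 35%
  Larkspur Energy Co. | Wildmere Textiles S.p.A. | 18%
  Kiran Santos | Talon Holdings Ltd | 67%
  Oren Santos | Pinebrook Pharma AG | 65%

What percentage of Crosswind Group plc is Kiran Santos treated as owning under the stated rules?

43.1146%

By sibling attribution (R3), Kiran Santos is treated as also owning Oren Santos's interest in Larkspur Energy Co, giving 33% + 24% = 57%.
By sibling attribution (R3), Kiran Santos is treated as also owning Oren Santos's interest in Pinebrook Pharma AG, giving 35% + 65% = 100%.
Chain via Larkspur Energy Co. → Wildmere Textiles S.p.A. (R1): 57% × 18% × 26% = 2.6676% of Crosswind Group plc.
Chain via Pinebrook Pharma AG → Cobalt Industries Corp. (R1): 100% × 78% × 26% = 20.28% of Crosswind Group plc.
Chain via Talon Holdings Ltd → Beacon Logistics SA (R1): 67% × 86% × 35% = 20.167% of Crosswind Group plc.
Aggregating (R2): 2.6676% + 20.28% + 20.167% = 43.1146%.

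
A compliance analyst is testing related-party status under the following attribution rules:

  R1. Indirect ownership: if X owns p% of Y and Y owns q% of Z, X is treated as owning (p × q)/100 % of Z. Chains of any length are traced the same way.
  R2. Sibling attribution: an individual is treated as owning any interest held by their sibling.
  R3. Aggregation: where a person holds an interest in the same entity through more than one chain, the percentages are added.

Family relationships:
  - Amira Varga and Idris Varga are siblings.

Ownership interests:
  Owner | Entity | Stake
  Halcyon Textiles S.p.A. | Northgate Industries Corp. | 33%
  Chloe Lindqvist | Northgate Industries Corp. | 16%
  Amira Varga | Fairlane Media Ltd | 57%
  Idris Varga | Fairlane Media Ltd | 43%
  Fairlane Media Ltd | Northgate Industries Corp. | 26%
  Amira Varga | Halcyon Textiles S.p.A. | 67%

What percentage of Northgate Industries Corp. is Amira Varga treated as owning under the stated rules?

48.11%

By sibling attribution (R2), Amira Varga is treated as also owning Idris Varga's interest in Fairlane Media Ltd, giving 57% + 43% = 100%.
Chain via Fairlane Media Ltd (R1): 100% × 26% = 26% of Northgate Industries Corp.
Chain via Halcyon Textiles S.p.A. (R1): 67% × 33% = 22.11% of Northgate Industries Corp.
Aggregating (R3): 26% + 22.11% = 48.11%.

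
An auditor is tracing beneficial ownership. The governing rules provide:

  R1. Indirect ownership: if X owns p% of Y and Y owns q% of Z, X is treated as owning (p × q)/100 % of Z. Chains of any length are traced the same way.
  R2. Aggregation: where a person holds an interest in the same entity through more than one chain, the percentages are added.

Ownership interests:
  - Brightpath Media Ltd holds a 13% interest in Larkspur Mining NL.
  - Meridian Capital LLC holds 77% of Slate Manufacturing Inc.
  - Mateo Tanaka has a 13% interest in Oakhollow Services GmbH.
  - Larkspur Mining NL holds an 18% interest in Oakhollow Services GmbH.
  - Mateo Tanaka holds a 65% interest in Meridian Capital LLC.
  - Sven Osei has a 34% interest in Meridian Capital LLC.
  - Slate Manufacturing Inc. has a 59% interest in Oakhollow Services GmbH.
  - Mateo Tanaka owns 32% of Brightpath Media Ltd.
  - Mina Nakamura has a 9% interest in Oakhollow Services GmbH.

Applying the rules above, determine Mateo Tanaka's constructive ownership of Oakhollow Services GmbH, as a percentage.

43.2783%

Chain via Brightpath Media Ltd → Larkspur Mining NL (R1): 32% × 13% × 18% = 0.7488% of Oakhollow Services GmbH.
Chain via Meridian Capital LLC → Slate Manufacturing Inc. (R1): 65% × 77% × 59% = 29.5295% of Oakhollow Services GmbH.
Direct interest in Oakhollow Services GmbH: 13%.
Aggregating (R2): 0.7488% + 29.5295% + 13% = 43.2783%.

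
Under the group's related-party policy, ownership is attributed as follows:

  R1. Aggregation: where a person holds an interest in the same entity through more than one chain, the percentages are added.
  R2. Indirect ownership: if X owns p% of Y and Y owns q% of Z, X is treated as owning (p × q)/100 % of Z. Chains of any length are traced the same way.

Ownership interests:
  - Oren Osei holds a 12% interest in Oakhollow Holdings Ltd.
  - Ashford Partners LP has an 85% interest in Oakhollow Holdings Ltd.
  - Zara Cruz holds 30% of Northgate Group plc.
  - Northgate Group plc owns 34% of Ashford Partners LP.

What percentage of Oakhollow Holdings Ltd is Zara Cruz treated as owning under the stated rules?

Chain via Northgate Group plc → Ashford Partners LP (R2): 30% × 34% × 85% = 8.67% of Oakhollow Holdings Ltd.

8.67%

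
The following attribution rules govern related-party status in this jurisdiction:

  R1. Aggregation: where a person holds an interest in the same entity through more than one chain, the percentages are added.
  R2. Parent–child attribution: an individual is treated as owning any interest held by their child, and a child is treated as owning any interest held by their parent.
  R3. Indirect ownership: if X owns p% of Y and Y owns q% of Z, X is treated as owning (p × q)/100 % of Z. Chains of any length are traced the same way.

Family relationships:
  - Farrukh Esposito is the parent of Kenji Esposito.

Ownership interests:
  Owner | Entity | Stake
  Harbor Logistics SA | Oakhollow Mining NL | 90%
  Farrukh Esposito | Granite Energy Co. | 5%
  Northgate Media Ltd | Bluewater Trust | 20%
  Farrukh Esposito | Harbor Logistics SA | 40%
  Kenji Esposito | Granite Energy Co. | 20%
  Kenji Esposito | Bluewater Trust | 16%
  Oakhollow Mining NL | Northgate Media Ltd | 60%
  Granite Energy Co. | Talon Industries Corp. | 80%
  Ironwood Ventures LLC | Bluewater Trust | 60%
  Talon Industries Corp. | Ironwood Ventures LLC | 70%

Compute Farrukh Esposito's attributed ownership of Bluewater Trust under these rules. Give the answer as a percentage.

By parent–child attribution (R2), Farrukh Esposito is treated as also owning Kenji Esposito's interest in Granite Energy Co, giving 5% + 20% = 25%.
By parent–child attribution (R2), Farrukh Esposito is treated as owning Kenji Esposito's 16% interest in Bluewater Trust.
Chain via Harbor Logistics SA → Oakhollow Mining NL → Northgate Media Ltd (R3): 40% × 90% × 60% × 20% = 4.32% of Bluewater Trust.
Chain via Granite Energy Co. → Talon Industries Corp. → Ironwood Ventures LLC (R3): 25% × 80% × 70% × 60% = 8.4% of Bluewater Trust.
Direct interest in Bluewater Trust: 16%.
Aggregating (R1): 4.32% + 8.4% + 16% = 28.72%.

28.72%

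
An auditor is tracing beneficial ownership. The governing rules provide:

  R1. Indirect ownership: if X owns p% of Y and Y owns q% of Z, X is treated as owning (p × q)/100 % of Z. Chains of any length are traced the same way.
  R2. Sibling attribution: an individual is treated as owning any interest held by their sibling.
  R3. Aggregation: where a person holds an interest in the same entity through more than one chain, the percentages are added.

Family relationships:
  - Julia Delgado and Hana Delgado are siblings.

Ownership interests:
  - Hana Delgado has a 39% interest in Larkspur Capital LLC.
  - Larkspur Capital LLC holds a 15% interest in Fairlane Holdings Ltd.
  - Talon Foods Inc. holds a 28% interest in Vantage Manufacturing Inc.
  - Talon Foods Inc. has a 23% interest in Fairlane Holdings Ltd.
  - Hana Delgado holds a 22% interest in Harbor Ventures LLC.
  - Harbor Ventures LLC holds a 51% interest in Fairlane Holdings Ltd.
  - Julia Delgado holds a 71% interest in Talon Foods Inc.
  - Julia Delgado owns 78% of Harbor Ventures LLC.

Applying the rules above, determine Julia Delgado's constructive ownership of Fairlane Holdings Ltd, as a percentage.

By sibling attribution (R2), Julia Delgado is treated as also owning Hana Delgado's interest in Harbor Ventures LLC, giving 78% + 22% = 100%.
By sibling attribution (R2), Julia Delgado is treated as owning Hana Delgado's 39% interest in Larkspur Capital LLC.
Chain via Harbor Ventures LLC (R1): 100% × 51% = 51% of Fairlane Holdings Ltd.
Chain via Talon Foods Inc. (R1): 71% × 23% = 16.33% of Fairlane Holdings Ltd.
Chain via Larkspur Capital LLC (R1): 39% × 15% = 5.85% of Fairlane Holdings Ltd.
Aggregating (R3): 51% + 16.33% + 5.85% = 73.18%.

73.18%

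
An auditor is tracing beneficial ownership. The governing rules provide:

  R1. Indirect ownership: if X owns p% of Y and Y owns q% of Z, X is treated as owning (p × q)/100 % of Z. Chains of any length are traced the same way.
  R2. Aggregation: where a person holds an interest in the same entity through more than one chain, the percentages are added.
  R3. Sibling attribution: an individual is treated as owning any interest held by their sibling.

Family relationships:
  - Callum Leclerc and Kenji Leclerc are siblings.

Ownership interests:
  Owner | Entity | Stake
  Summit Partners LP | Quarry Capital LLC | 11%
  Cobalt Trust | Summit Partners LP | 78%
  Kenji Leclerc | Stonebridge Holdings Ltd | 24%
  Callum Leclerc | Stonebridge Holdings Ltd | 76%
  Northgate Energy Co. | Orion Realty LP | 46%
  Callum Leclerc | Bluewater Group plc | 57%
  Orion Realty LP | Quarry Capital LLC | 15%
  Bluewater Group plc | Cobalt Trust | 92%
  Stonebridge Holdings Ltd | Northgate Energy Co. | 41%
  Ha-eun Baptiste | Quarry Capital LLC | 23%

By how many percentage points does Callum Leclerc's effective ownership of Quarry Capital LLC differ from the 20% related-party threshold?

12.671648

By sibling attribution (R3), Callum Leclerc is treated as also owning Kenji Leclerc's interest in Stonebridge Holdings Ltd, giving 76% + 24% = 100%.
Chain via Bluewater Group plc → Cobalt Trust → Summit Partners LP (R1): 57% × 92% × 78% × 11% = 4.499352% of Quarry Capital LLC.
Chain via Stonebridge Holdings Ltd → Northgate Energy Co. → Orion Realty LP (R1): 100% × 41% × 46% × 15% = 2.829% of Quarry Capital LLC.
Aggregating (R2): 4.499352% + 2.829% = 7.328352%.
7.328352% falls short of the 20% threshold by 12.671648 percentage points.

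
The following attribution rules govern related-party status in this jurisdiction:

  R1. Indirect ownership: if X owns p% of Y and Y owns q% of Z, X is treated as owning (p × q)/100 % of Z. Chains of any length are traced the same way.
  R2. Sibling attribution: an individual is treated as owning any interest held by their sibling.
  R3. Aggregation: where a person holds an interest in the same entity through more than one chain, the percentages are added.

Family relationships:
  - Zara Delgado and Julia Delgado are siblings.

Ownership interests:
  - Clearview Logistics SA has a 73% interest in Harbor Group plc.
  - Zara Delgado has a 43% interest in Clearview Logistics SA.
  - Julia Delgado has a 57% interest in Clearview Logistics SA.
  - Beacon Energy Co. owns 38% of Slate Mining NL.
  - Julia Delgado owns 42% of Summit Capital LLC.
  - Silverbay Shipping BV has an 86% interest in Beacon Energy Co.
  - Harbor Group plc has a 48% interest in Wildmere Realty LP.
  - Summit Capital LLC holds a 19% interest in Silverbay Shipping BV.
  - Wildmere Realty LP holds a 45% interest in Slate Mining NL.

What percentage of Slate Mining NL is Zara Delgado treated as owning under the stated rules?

By sibling attribution (R2), Zara Delgado is treated as also owning Julia Delgado's interest in Clearview Logistics SA, giving 43% + 57% = 100%.
By sibling attribution (R2), Zara Delgado is treated as owning Julia Delgado's 42% interest in Summit Capital LLC.
Chain via Clearview Logistics SA → Harbor Group plc → Wildmere Realty LP (R1): 100% × 73% × 48% × 45% = 15.768% of Slate Mining NL.
Chain via Summit Capital LLC → Silverbay Shipping BV → Beacon Energy Co. (R1): 42% × 19% × 86% × 38% = 2.607864% of Slate Mining NL.
Aggregating (R3): 15.768% + 2.607864% = 18.375864%.

18.375864%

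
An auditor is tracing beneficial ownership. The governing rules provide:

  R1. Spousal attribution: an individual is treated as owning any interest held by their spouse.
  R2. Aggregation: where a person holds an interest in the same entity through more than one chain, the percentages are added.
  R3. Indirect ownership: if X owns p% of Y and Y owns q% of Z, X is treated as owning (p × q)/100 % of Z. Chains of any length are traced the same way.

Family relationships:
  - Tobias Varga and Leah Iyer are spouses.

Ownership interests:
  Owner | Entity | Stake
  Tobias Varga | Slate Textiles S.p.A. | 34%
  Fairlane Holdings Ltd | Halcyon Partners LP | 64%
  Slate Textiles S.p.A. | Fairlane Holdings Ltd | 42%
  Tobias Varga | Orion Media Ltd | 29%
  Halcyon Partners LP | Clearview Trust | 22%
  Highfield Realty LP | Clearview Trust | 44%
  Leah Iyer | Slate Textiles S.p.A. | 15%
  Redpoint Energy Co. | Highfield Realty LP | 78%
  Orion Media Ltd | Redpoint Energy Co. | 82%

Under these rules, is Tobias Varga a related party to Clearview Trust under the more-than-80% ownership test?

By spousal attribution (R1), Tobias Varga is treated as also owning Leah Iyer's interest in Slate Textiles S.p.A, giving 34% + 15% = 49%.
Chain via Slate Textiles S.p.A. → Fairlane Holdings Ltd → Halcyon Partners LP (R3): 49% × 42% × 64% × 22% = 2.897664% of Clearview Trust.
Chain via Orion Media Ltd → Redpoint Energy Co. → Highfield Realty LP (R3): 29% × 82% × 78% × 44% = 8.161296% of Clearview Trust.
Aggregating (R2): 2.897664% + 8.161296% = 11.05896%.
11.05896% does not exceed the 80% threshold, so Tobias is not a related party to Clearview Trust.

No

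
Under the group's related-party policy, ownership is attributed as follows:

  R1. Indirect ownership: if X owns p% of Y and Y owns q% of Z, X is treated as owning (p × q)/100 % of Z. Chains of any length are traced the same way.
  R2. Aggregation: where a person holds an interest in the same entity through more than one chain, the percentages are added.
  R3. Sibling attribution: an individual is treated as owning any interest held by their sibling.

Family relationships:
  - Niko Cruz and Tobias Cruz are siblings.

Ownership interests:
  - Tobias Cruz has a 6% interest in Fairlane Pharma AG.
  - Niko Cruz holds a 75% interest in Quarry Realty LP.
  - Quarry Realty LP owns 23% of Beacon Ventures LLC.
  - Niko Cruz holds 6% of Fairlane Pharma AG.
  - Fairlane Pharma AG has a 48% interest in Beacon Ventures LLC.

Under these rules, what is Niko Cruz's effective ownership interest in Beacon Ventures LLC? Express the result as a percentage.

By sibling attribution (R3), Niko Cruz is treated as also owning Tobias Cruz's interest in Fairlane Pharma AG, giving 6% + 6% = 12%.
Chain via Quarry Realty LP (R1): 75% × 23% = 17.25% of Beacon Ventures LLC.
Chain via Fairlane Pharma AG (R1): 12% × 48% = 5.76% of Beacon Ventures LLC.
Aggregating (R2): 17.25% + 5.76% = 23.01%.

23.01%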